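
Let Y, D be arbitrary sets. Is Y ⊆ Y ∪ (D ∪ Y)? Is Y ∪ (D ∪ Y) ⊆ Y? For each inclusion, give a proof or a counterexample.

Forward inclusion. Let x ∈ Y. Then either x ∈ Y and x ∉ D; or x ∈ Y ∩ D. In each case x ∈ Y ∪ (D ∪ Y), so Y ⊆ Y ∪ (D ∪ Y).

Reverse inclusion. This inclusion fails. Take Y = ∅, D = {1}; then 1 ∈ Y ∪ (D ∪ Y) but 1 ∉ Y.

Only the forward inclusion holds.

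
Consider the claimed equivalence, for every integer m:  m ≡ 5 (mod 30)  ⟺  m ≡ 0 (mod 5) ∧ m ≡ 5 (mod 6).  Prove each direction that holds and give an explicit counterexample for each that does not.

Both directions hold; the statement is true.

(→) Suppose m ≡ 5 (mod 30); write m = 30j + 5. Since 5 ∣ 30, reducing mod 5 gives m ≡ 5 ≡ 0 (mod 5); since 6 ∣ 30, reducing mod 6 gives m ≡ 5 (mod 6).

(←) Conversely, if m ≡ 0 (mod 5) and m ≡ 5 (mod 6), then by the Chinese remainder theorem m ≡ 5 (mod 30). This is exactly m ≡ 5 (mod 30).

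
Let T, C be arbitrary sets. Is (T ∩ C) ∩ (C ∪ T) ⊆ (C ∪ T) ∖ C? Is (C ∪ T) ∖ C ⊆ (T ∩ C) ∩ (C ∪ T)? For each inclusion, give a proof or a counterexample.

(⊆) fails and (⊇) fails.

(⊆) This inclusion fails. Take T = {1}, C = {1}; then 1 ∈ (T ∩ C) ∩ (C ∪ T) but 1 ∉ (C ∪ T) ∖ C.

(⊇) This inclusion fails. Take T = {1}, C = ∅; then 1 ∈ (C ∪ T) ∖ C but 1 ∉ (T ∩ C) ∩ (C ∪ T).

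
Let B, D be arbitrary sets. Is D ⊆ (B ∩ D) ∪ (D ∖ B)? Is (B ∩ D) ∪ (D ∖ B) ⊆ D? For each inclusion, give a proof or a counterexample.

Both inclusions hold.

(⟸) Let x ∈ (B ∩ D) ∪ (D ∖ B). Then either x ∈ D and x ∉ B; or x ∈ B ∩ D. In each case x ∈ D, so (B ∩ D) ∪ (D ∖ B) ⊆ D.

(⟹) Let x ∈ D. Then either x ∈ D and x ∉ B; or x ∈ B ∩ D. In each case x ∈ (B ∩ D) ∪ (D ∖ B), so D ⊆ (B ∩ D) ∪ (D ∖ B).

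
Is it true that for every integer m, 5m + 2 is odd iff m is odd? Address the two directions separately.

Both directions hold; the statement is true.

(→) Suppose 5m + 2 is odd. Since 5 is odd, 5m and m have the same parity, so 5m + 2 ≡ m + 2 (mod 2). As 2 is even, 5m + 2 is odd exactly when m is odd. Thus m is odd.

(←) Conversely, suppose m is odd; write m = 2j + 1. Then 5m + 2 = 5·(2j + 1) + 2 = 2·5j + 7, which is odd.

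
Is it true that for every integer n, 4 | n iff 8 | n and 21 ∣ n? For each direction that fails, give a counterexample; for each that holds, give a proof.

Forward direction. This fails: take n = 4. Certainly 4 ∣ 4, but 8 ∤ 4.

Converse. Suppose 8 ∣ n and 21 ∣ n. Any common multiple of 8 and 21 is a multiple of their lcm; here gcd(8, 21) = 1, so lcm(8, 21) = 8·21 = 168, so 168 ∣ n. Since 4 ∣ 168, it follows that 4 ∣ n.

(⇒) fails; (⇐) holds.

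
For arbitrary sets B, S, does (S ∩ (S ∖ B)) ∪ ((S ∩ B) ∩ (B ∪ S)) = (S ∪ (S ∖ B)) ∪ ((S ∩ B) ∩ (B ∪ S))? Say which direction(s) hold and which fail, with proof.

Both inclusions hold.

(⊇) Let x ∈ (S ∪ (S ∖ B)) ∪ ((S ∩ B) ∩ (B ∪ S)). Then either x ∈ S and x ∉ B; or x ∈ B ∩ S. In each case x ∈ (S ∩ (S ∖ B)) ∪ ((S ∩ B) ∩ (B ∪ S)), so (S ∪ (S ∖ B)) ∪ ((S ∩ B) ∩ (B ∪ S)) ⊆ (S ∩ (S ∖ B)) ∪ ((S ∩ B) ∩ (B ∪ S)).

(⊆) Let x ∈ (S ∩ (S ∖ B)) ∪ ((S ∩ B) ∩ (B ∪ S)). Then either x ∈ S and x ∉ B; or x ∈ B ∩ S. In each case x ∈ (S ∪ (S ∖ B)) ∪ ((S ∩ B) ∩ (B ∪ S)), so (S ∩ (S ∖ B)) ∪ ((S ∩ B) ∩ (B ∪ S)) ⊆ (S ∪ (S ∖ B)) ∪ ((S ∩ B) ∩ (B ∪ S)).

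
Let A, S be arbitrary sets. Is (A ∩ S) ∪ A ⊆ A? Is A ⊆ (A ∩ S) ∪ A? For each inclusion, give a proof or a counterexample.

The two sets are equal.

(⟹) Let x ∈ (A ∩ S) ∪ A. Then either x ∈ A and x ∉ S; or x ∈ A ∩ S. In each case x ∈ A, so (A ∩ S) ∪ A ⊆ A.

(⟸) Let x ∈ A. Then either x ∈ A and x ∉ S; or x ∈ A ∩ S. In each case x ∈ (A ∩ S) ∪ A, so A ⊆ (A ∩ S) ∪ A.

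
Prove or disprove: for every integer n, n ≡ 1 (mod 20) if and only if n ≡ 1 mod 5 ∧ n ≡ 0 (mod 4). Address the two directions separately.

(⇒) This fails: n = 1 gives 1 ≡ 1 (mod 20) but 1 ≡ 1 (mod 4), so the conjunction on the right does not hold.

(⇐) This fails: n = 16 satisfies both congruences on the right (16 ≡ 1 mod 5 and 16 ≡ 0 mod 4) yet 16 ≡ 16 (mod 20), not 1.

(⇒) fails and (⇐) fails.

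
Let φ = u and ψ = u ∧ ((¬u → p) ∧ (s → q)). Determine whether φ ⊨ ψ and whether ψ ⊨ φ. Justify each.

(→) This fails. Under p = F, q = F, u = T, s = T, the left side is true but the right side is false.

(←) Assume the antecedent. If u is true, u reduces to true regardless of the other variables. If u is false, the antecedent cannot hold. Either way u holds.

The forward direction fails; the converse holds.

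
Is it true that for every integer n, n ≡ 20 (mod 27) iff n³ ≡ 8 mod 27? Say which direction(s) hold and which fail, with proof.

(⇒) holds; (⇐) fails.

(→) Suppose n ≡ 20 (mod 27). Write n = 27j + 20. Then (27j + 20)³ = 19683j³ + 43740j² + 32400j + 8000 = 27(729j³ + 1620j² + 1200j + 296) + 8, so n³ ≡ 8 (mod 27).

(←) This fails: take n = 2. Then 2³ = 8 ≡ 8 (mod 27), yet 2 ≡ 2 (mod 27), not 20.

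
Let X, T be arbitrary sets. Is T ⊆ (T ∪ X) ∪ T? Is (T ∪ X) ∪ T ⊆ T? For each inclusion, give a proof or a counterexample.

The sets are not equal: only the forward inclusion holds.

Forward inclusion. Let x ∈ T. Then either x ∈ T and x ∉ X; or x ∈ X ∩ T. In each case x ∈ (T ∪ X) ∪ T, so T ⊆ (T ∪ X) ∪ T.

Reverse inclusion. This inclusion fails. Take X = {1}, T = ∅; then 1 ∈ (T ∪ X) ∪ T but 1 ∉ T.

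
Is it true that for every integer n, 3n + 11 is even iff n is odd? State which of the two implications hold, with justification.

[⇒] Suppose 3n + 11 is even. Since 3 is odd, 3n and n have the same parity, so 3n + 11 ≡ n + 11 (mod 2). As 11 is odd, 3n + 11 is even exactly when n is odd. Thus n is odd.

[⇐] Conversely, suppose n is odd; write n = 2j + 1. Then 3n + 11 = 3·(2j + 1) + 11 = 2·3j + 14, which is even.

Both directions hold; the statement is true.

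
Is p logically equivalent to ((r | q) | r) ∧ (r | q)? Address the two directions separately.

Neither direction holds.

(⟹) This fails. Under q = F, p = T, r = F, the left side is true but the right side is false.

(⟸) This fails. Under q = T, p = F, r = F, the left side is false but the right side is true.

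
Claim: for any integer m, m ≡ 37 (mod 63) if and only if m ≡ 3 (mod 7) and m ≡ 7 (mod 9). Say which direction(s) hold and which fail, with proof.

(⇒) fails and (⇐) fails.

(⟹) This fails: m = 37 gives 37 ≡ 37 (mod 63) but 37 ≡ 2 (mod 7), so the conjunction on the right does not hold.

(⟸) This fails: m = 52 satisfies both congruences on the right (52 ≡ 3 mod 7 and 52 ≡ 7 mod 9) yet 52 ≡ 52 (mod 63), not 37.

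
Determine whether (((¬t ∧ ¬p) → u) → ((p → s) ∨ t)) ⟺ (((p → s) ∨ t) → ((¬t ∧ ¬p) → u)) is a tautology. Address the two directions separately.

(⇒) This fails. Under s = F, t = F, p = F, u = F, the left side is true but the right side is false.

(⇐) This fails. Under s = F, t = F, p = T, u = F, the left side is false but the right side is true.

(⇒) fails and (⇐) fails.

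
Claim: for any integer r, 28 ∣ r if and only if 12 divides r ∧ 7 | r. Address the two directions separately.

(⇒) This fails: take r = 28. Certainly 28 ∣ 28, but 12 ∤ 28.

(⇐) Suppose 12 ∣ r and 7 ∣ r. Any common multiple of 12 and 7 is a multiple of their lcm; here gcd(12, 7) = 1, so lcm(12, 7) = 12·7 = 84, so 84 ∣ r. Since 28 ∣ 84, it follows that 28 ∣ r.

Only the reverse direction holds.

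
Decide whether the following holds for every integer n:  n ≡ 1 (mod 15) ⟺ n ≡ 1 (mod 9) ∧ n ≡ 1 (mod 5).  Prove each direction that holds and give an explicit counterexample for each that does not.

[⇒] This fails: n = 16 gives 16 ≡ 1 (mod 15) but 16 ≡ 7 (mod 9), so the conjunction on the right does not hold.

[⇐] Conversely, if n ≡ 1 (mod 9) and n ≡ 1 (mod 5), then by the Chinese remainder theorem n ≡ 1 (mod 45). Since 1 ≡ 1 (mod 15) and 15 ∣ 45, we get n ≡ 1 (mod 15).

Only the reverse direction holds.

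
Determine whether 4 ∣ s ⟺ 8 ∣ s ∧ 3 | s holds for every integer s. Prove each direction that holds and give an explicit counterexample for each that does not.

(←) Suppose 8 ∣ s and 3 ∣ s. Any common multiple of 8 and 3 is a multiple of their lcm; here gcd(8, 3) = 1, so lcm(8, 3) = 8·3 = 24, so 24 ∣ s. Since 4 ∣ 24, it follows that 4 ∣ s.

(→) This fails: take s = 4. Certainly 4 ∣ 4, but 8 ∤ 4.

Only the converse holds.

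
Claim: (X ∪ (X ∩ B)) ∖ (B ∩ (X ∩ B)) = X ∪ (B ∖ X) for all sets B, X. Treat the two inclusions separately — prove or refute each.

Only the forward inclusion holds.

(⟹) Let x ∈ (X ∪ (X ∩ B)) ∖ (B ∩ (X ∩ B)). Then x ∈ X and x ∉ B, from which x ∈ X ∪ (B ∖ X).

(⟸) This inclusion fails. Take B = {1}, X = ∅; then 1 ∈ X ∪ (B ∖ X) but 1 ∉ (X ∪ (X ∩ B)) ∖ (B ∩ (X ∩ B)).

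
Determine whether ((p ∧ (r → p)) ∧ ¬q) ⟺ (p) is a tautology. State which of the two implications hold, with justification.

(→) Assume the antecedent. If p is true, p reduces to true regardless of the other variables. If p is false, the antecedent cannot hold. Either way p holds.

(←) This fails. Under p = T, q = T, r = F, the left side is false but the right side is true.

Only the forward implication holds.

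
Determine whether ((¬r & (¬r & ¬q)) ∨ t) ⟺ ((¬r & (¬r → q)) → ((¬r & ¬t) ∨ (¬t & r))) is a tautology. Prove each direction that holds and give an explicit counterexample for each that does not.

(→) This fails. Under q = T, t = T, r = F, the left side is true but the right side is false.

(←) This fails. Under q = T, t = F, r = F, the left side is false but the right side is true.

Both directions fail.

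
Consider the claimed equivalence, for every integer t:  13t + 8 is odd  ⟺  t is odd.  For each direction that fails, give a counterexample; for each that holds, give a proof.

The biconditional holds.

(⇐) Suppose t is odd; write t = 2j + 1. Then 13t + 8 = 13·(2j + 1) + 8 = 2·13j + 21, which is odd.

(⇒) Suppose 13t + 8 is odd. Since 13 is odd, 13t and t have the same parity, so 13t + 8 ≡ t + 8 (mod 2). As 8 is even, 13t + 8 is odd exactly when t is odd. Thus t is odd.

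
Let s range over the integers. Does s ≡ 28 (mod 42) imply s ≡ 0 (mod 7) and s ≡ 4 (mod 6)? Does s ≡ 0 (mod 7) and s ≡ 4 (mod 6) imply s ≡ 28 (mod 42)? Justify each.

Both implications hold.

(←) If s ≡ 0 (mod 7) and s ≡ 4 (mod 6), then by the Chinese remainder theorem s ≡ 28 (mod 42). This is exactly s ≡ 28 (mod 42).

(→) Suppose s ≡ 28 (mod 42); write s = 42j + 28. Since 7 ∣ 42, reducing mod 7 gives s ≡ 28 ≡ 0 (mod 7); since 6 ∣ 42, reducing mod 6 gives s ≡ 28 ≡ 4 (mod 6).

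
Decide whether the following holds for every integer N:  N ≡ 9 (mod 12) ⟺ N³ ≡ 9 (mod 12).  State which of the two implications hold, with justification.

(⇒) Suppose N ≡ 9 (mod 12). Write N = 12j + 9. Then (12j + 9)³ = 1728j³ + 3888j² + 2916j + 729 = 12(144j³ + 324j² + 243j + 60) + 9, so N³ ≡ 9 (mod 12).

(⇐) Conversely, suppose N³ ≡ 9 (mod 12). The only residue r in {0, …, 11} with r³ ≡ 9 (mod 12) is r = 9, so N ≡ 9 (mod 12).

Both directions hold; the statement is true.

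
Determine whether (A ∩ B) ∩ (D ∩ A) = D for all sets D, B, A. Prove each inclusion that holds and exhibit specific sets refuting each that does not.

(⟹) Let x ∈ (A ∩ B) ∩ (D ∩ A). Then x ∈ D ∩ B ∩ A, from which x ∈ D.

(⟸) This inclusion fails. Take D = {1}, B = ∅, A = ∅; then 1 ∈ D but 1 ∉ (A ∩ B) ∩ (D ∩ A).

The sets are not equal: only the forward inclusion holds.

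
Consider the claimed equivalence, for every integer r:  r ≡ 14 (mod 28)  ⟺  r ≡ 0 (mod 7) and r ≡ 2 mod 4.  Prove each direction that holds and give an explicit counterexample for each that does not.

Equivalent; both directions hold.

Forward direction. Suppose r ≡ 14 (mod 28); write r = 28j + 14. Since 7 ∣ 28, reducing mod 7 gives r ≡ 14 ≡ 0 (mod 7); since 4 ∣ 28, reducing mod 4 gives r ≡ 14 ≡ 2 (mod 4).

Converse. If r ≡ 0 (mod 7) and r ≡ 2 (mod 4), then by the Chinese remainder theorem r ≡ 14 (mod 28). This is exactly r ≡ 14 (mod 28).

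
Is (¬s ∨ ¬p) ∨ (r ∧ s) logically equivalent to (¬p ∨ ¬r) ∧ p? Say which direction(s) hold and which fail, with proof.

(⇒) This fails. Under p = F, s = F, r = F, the left side is true but the right side is false.

(⇐) This fails. Under p = T, s = T, r = F, the left side is false but the right side is true.

(⇒) fails and (⇐) fails.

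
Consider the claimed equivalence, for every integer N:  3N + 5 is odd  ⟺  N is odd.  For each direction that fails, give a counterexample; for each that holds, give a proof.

(⇒) fails and (⇐) fails.

Forward direction. This fails: N = 4 gives 3N + 5 = 17, which is odd, but 4 is even, not odd.

Converse. This also fails: N = 3 is odd, but 3N + 5 = 14 is even, not odd.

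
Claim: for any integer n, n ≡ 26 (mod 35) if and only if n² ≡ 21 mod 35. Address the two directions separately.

Both directions fail.

(⇒) This fails: take n = 26. Then 26 ≡ 26 (mod 35), but 26² = 676 ≡ 11 (mod 35), not 21.

(⇐) This fails: take n = 14. Then 14² = 196 ≡ 21 (mod 35), yet 14 ≡ 14 (mod 35), not 26.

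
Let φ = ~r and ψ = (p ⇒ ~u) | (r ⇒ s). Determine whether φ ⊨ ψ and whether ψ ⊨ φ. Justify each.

The forward direction holds; the converse fails.

(⇒) Assume the antecedent. If r is true, the antecedent cannot hold. If r is false, (p ⇒ ~u) | (r ⇒ s) reduces to true regardless of the other variables. Either way (p ⇒ ~u) | (r ⇒ s) holds.

(⇐) This fails. Under s = F, r = T, p = F, u = F, the left side is false but the right side is true.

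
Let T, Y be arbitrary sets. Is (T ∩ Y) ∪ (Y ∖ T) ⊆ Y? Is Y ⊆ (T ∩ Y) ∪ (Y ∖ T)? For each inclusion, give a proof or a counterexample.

Forward inclusion. Let x ∈ (T ∩ Y) ∪ (Y ∖ T). Then either x ∈ Y and x ∉ T; or x ∈ T ∩ Y. In each case x ∈ Y, so (T ∩ Y) ∪ (Y ∖ T) ⊆ Y.

Reverse inclusion. Let x ∈ Y. Then either x ∈ Y and x ∉ T; or x ∈ T ∩ Y. In each case x ∈ (T ∩ Y) ∪ (Y ∖ T), so Y ⊆ (T ∩ Y) ∪ (Y ∖ T).

Both inclusions hold.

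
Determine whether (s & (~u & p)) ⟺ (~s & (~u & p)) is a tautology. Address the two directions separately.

(⟹) This fails. Under p = T, u = F, s = T, the left side is true but the right side is false.

(⟸) This fails. Under p = T, u = F, s = F, the left side is false but the right side is true.

Neither direction holds.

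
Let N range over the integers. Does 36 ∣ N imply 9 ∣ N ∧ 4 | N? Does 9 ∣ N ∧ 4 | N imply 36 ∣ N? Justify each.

(⟹) If 36 ∣ N, write N = 36q. Since 36 = 4·9, N = 9·(4q), so 9 ∣ N; and since 36 = 9·4, N = 4·(9q), so 4 ∣ N.

(⟸) Suppose 9 ∣ N and 4 ∣ N. Any common multiple of 9 and 4 is a multiple of their lcm; here gcd(9, 4) = 1, so lcm(9, 4) = 9·4 = 36, so 36 ∣ N.

Both implications hold.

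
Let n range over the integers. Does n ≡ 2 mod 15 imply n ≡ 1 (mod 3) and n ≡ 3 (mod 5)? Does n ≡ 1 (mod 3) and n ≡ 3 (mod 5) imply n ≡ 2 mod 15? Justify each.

(⇒) fails and (⇐) fails.

(→) This fails: n = 2 gives 2 ≡ 2 (mod 15) but 2 ≡ 2 (mod 3), so the conjunction on the right does not hold.

(←) This fails: n = 13 satisfies both congruences on the right (13 ≡ 1 mod 3 and 13 ≡ 3 mod 5) yet 13 ≡ 13 (mod 15), not 2.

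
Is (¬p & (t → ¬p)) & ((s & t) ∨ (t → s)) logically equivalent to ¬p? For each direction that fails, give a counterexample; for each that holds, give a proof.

Only the forward direction holds.

(⇒) Assume the antecedent. If p is true, the antecedent cannot hold. If p is false, ¬p reduces to true regardless of the other variables. Either way ¬p holds.

(⇐) This fails. Under p = F, t = T, s = F, the left side is false but the right side is true.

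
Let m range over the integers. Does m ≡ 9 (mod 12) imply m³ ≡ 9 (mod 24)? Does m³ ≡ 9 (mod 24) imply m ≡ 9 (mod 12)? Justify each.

[⇒] This fails: take m = 21. Then 21 ≡ 9 (mod 12), but 21³ = 9261 ≡ 21 (mod 24), not 9.

[⇐] Conversely, the residues r modulo 24 with r³ ≡ 9 (mod 24) are exactly {9}, and each is ≡ 9 (mod 12).

(⇒) fails; (⇐) holds.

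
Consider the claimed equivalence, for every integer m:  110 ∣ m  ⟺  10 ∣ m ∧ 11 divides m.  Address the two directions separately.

(⇒) If 110 ∣ m, write m = 110q. Since 110 = 11·10, m = 10·(11q), so 10 ∣ m; and since 110 = 10·11, m = 11·(10q), so 11 ∣ m.

(⇐) Suppose 10 ∣ m and 11 ∣ m. Any common multiple of 10 and 11 is a multiple of their lcm; here gcd(10, 11) = 1, so lcm(10, 11) = 10·11 = 110, so 110 ∣ m.

Both directions hold; the statement is true.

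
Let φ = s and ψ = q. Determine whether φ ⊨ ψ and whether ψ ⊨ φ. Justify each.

(→) This fails. Under s = T, q = F, the left side is true but the right side is false.

(←) This fails. Under s = F, q = T, the left side is false but the right side is true.

(⇒) fails and (⇐) fails.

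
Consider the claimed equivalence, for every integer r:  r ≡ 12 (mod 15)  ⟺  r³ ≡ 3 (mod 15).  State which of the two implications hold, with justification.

Both implications hold.

[⇒] Suppose r ≡ 12 (mod 15). Write r = 15j + 12. Then (15j + 12)³ = 3375j³ + 8100j² + 6480j + 1728 = 15(225j³ + 540j² + 432j + 115) + 3, so r³ ≡ 3 (mod 15).

[⇐] Conversely, suppose r³ ≡ 3 (mod 15). The only residue r in {0, …, 14} with r³ ≡ 3 (mod 15) is r = 12, so r ≡ 12 (mod 15).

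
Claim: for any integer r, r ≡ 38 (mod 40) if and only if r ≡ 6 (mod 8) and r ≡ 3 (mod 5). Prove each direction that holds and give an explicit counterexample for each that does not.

(←) If r ≡ 6 (mod 8) and r ≡ 3 (mod 5), then by the Chinese remainder theorem r ≡ 38 (mod 40). This is exactly r ≡ 38 (mod 40).

(→) Suppose r ≡ 38 (mod 40); write r = 40j + 38. Since 8 ∣ 40, reducing mod 8 gives r ≡ 38 ≡ 6 (mod 8); since 5 ∣ 40, reducing mod 5 gives r ≡ 38 ≡ 3 (mod 5).

Both directions hold.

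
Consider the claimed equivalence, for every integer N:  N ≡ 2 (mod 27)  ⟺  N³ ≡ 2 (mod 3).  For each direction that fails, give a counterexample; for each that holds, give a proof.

(⇒) Suppose N ≡ 2 (mod 27). Then N³ ≡ 2³ = 8 (mod 27), and since 3 ∣ 27, also N³ ≡ 2 (mod 3).

(⇐) This fails: take N = 5. Then 5³ = 125 ≡ 2 (mod 3), yet 5 ≡ 5 (mod 27), not 2.

The forward direction holds; the converse fails.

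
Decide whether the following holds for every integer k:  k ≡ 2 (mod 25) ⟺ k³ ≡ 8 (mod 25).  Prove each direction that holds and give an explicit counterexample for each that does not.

(⟹) Suppose k ≡ 2 (mod 25). Write k = 25j + 2. Then (25j + 2)³ = 15625j³ + 3750j² + 300j + 8 = 25(625j³ + 150j² + 12j) + 8, so k³ ≡ 8 (mod 25).

(⟸) Conversely, suppose k³ ≡ 8 (mod 25). The only residue r in {0, …, 24} with r³ ≡ 8 (mod 25) is r = 2, so k ≡ 2 (mod 25).

The biconditional holds.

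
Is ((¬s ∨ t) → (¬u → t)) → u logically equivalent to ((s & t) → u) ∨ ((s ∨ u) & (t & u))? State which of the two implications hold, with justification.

(⟸) This fails. Under u = F, t = T, s = F, the left side is false but the right side is true.

(⟹) Assume the antecedent. If u is true, the consequent reduces to true regardless of the other variables. If u is false, the antecedent forces (u = F, t = F, s = F), and the consequent holds there. Either way the consequent holds.

(⇒) holds; (⇐) fails.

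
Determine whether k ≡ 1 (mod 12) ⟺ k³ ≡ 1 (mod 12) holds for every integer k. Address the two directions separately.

Both directions hold; the statement is true.

[⇒] Suppose k ≡ 1 (mod 12). Write k = 12j + 1. Then (12j + 1)³ = 1728j³ + 432j² + 36j + 1 = 12(144j³ + 36j² + 3j) + 1, so k³ ≡ 1 (mod 12).

[⇐] For the converse, argue contrapositively. If k ≢ 1 (mod 12), then k is congruent to one of 0, 2, 3, 4, 5, 6, 7, 8, 9, 10, 11 modulo 12, and these give k³ ≡ 0, 8, 3, 4, 5, 0, 7, 8, 9, 4, 11 respectively — never 1.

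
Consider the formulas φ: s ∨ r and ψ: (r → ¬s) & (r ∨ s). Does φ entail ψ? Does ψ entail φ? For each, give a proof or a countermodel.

Only the reverse direction holds.

[⇒] This fails. Under r = T, s = T, the left side is true but the right side is false.

[⇐] Assume the antecedent. If r is true, s ∨ r reduces to true regardless of the other variables. If r is false, the antecedent forces (r = F, s = T), and s ∨ r holds there. Either way s ∨ r holds.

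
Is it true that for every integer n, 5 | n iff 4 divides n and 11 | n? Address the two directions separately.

(⇒) This fails: take n = 5. Certainly 5 ∣ 5, but 4 ∤ 5.

(⇐) This fails: take n = 44. Both 4 ∣ 44 and 11 ∣ 44, yet 44 is not a multiple of 5 (since 44 = 8·5 + 4), so 5 ∤ 44.

Neither implication holds.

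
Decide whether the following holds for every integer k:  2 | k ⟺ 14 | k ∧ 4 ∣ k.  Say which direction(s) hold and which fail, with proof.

(⇒) fails; (⇐) holds.

[⇒] This fails: take k = 2. Certainly 2 ∣ 2, but 14 ∤ 2.

[⇐] Suppose 14 ∣ k and 4 ∣ k. Any common multiple of 14 and 4 is a multiple of their lcm; here lcm(14, 4) = 14·4/gcd(14, 4) = 56/2 = 28, so 28 ∣ k. Since 2 ∣ 28, it follows that 2 ∣ k.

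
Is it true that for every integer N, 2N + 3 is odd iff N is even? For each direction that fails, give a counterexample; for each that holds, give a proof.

(⟹) This fails: take N = 1. Then 2N + 3 = 5, which is odd, yet N = 1 is odd, not even.

(⟸) Suppose N is even. Since 2 is even, 2N is even for every N, so 2N + 3 has the same parity as 3, which is odd. Hence 2N + 3 is odd.

Only the reverse direction holds.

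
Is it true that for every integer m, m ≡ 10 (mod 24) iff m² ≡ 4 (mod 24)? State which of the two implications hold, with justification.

The forward direction holds; the converse fails.

Converse. This fails: take m = 2. Then 2² = 4 ≡ 4 (mod 24), yet 2 ≡ 2 (mod 24), not 10.

Forward direction. Suppose m ≡ 10 (mod 24). Write m = 24j + 10. Then (24j + 10)² = 576j² + 480j + 100 = 24(24j² + 20j + 4) + 4, so m² ≡ 4 (mod 24).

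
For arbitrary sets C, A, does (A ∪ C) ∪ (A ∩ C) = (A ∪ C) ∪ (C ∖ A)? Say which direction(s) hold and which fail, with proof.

Forward inclusion. Let x ∈ (A ∪ C) ∪ (A ∩ C). Then either x ∈ C and x ∉ A; or x ∈ A and x ∉ C; or x ∈ C ∩ A. In each case x ∈ (A ∪ C) ∪ (C ∖ A), so (A ∪ C) ∪ (A ∩ C) ⊆ (A ∪ C) ∪ (C ∖ A).

Reverse inclusion. Let x ∈ (A ∪ C) ∪ (C ∖ A). Then either x ∈ C and x ∉ A; or x ∈ A and x ∉ C; or x ∈ C ∩ A. In each case x ∈ (A ∪ C) ∪ (A ∩ C), so (A ∪ C) ∪ (C ∖ A) ⊆ (A ∪ C) ∪ (A ∩ C).

Both inclusions hold; the sets are equal.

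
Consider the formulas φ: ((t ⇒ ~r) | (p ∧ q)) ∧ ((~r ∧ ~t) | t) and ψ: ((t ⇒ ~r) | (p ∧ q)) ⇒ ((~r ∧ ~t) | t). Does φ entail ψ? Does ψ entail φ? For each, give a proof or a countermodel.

Converse. This fails. Under q = F, p = F, r = T, t = T, the left side is false but the right side is true.

Forward direction. Assume the antecedent. If r is true, the antecedent forces (q = T, p = T, r = T, t = T), and the consequent holds there. If r is false, the consequent reduces to true regardless of the other variables. Either way the consequent holds.

Not equivalent: only (⇒) holds.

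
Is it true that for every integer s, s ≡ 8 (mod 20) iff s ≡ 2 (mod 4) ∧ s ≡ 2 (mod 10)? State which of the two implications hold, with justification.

Forward direction. This fails: s = 8 gives 8 ≡ 8 (mod 20) but 8 ≡ 0 (mod 4), so the conjunction on the right does not hold.

Converse. This fails: s = 2 satisfies both congruences on the right (2 ≡ 2 mod 4 and 2 ≡ 2 mod 10) yet 2 ≡ 2 (mod 20), not 8.

Neither implication holds.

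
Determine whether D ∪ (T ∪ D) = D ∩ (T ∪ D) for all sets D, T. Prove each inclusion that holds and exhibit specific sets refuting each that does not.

Forward inclusion. This inclusion fails. Take D = ∅, T = {1}; then 1 ∈ D ∪ (T ∪ D) but 1 ∉ D ∩ (T ∪ D).

Reverse inclusion. Let x ∈ D ∩ (T ∪ D). Then either x ∈ D and x ∉ T; or x ∈ D ∩ T. In each case x ∈ D ∪ (T ∪ D), so D ∩ (T ∪ D) ⊆ D ∪ (T ∪ D).

(⊆) fails; (⊇) holds.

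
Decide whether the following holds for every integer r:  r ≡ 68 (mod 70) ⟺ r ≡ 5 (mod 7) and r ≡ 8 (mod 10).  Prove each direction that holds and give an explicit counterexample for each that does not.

[⇒] Suppose r ≡ 68 (mod 70); write r = 70j + 68. Since 7 ∣ 70, reducing mod 7 gives r ≡ 68 ≡ 5 (mod 7); since 10 ∣ 70, reducing mod 10 gives r ≡ 68 ≡ 8 (mod 10).

[⇐] Conversely, if r ≡ 5 (mod 7) and r ≡ 8 (mod 10), then by the Chinese remainder theorem r ≡ 68 (mod 70). This is exactly r ≡ 68 (mod 70).

Both implications hold.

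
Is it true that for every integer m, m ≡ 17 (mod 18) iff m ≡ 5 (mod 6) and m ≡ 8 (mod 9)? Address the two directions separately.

[⇐] If m ≡ 5 (mod 6) and m ≡ 8 (mod 9), then by the Chinese remainder theorem m ≡ 17 (mod 18). This is exactly m ≡ 17 (mod 18).

[⇒] Suppose m ≡ 17 (mod 18); write m = 18j + 17. Since 6 ∣ 18, reducing mod 6 gives m ≡ 17 ≡ 5 (mod 6); since 9 ∣ 18, reducing mod 9 gives m ≡ 17 ≡ 8 (mod 9).

The biconditional holds.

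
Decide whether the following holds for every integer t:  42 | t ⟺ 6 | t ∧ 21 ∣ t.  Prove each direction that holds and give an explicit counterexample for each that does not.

[⇐] Suppose 6 ∣ t and 21 ∣ t. Any common multiple of 6 and 21 is a multiple of their lcm; here lcm(6, 21) = 6·21/gcd(6, 21) = 126/3 = 42, so 42 ∣ t.

[⇒] If 42 ∣ t, write t = 42q. Since 42 = 7·6, t = 6·(7q), so 6 ∣ t; and since 42 = 2·21, t = 21·(2q), so 21 ∣ t.

Both directions hold; the statement is true.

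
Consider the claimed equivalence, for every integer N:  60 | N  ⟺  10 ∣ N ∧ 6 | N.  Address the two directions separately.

Only the forward direction holds.

(→) If 60 ∣ N, write N = 60q. Since 60 = 6·10, N = 10·(6q), so 10 ∣ N; and since 60 = 10·6, N = 6·(10q), so 6 ∣ N.

(←) This fails: take N = 30. Both 10 ∣ 30 and 6 ∣ 30, yet 30 is not a multiple of 60 (since 30 = 0·60 + 30), so 60 ∤ 30.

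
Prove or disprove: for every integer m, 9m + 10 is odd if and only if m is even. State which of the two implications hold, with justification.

(⇒) fails and (⇐) fails.

(⟹) This fails: m = 3 gives 9m + 10 = 37, which is odd, but 3 is odd, not even.

(⟸) This also fails: m = 2 is even, but 9m + 10 = 28 is even, not odd.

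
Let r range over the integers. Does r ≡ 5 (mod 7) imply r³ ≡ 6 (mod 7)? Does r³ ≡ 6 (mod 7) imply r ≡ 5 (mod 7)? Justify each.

[⇐] This fails: take r = 3. Then 3³ = 27 ≡ 6 (mod 7), yet 3 ≡ 3 (mod 7), not 5.

[⇒] Suppose r ≡ 5 (mod 7). Write r = 7j + 5. Then (7j + 5)³ = 343j³ + 735j² + 525j + 125 = 7(49j³ + 105j² + 75j + 17) + 6, so r³ ≡ 6 (mod 7).

Not equivalent: only (⇒) holds.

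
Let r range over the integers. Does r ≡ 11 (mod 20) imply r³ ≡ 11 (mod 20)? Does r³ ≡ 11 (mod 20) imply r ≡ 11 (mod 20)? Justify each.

Both implications hold.

[⇐] Suppose r³ ≡ 11 (mod 20). The only residue r in {0, …, 19} with r³ ≡ 11 (mod 20) is r = 11, so r ≡ 11 (mod 20).

[⇒] Suppose r ≡ 11 (mod 20). Write r = 20j + 11. Then (20j + 11)³ = 8000j³ + 13200j² + 7260j + 1331 = 20(400j³ + 660j² + 363j + 66) + 11, so r³ ≡ 11 (mod 20).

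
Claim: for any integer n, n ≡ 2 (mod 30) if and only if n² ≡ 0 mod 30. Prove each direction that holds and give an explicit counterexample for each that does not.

Neither direction holds.

(⇒) This fails: take n = 2. Then 2 ≡ 2 (mod 30), but 2² = 4 ≡ 4 (mod 30), not 0.

(⇐) This fails: take n = 0. Then 0² = 0 ≡ 0 (mod 30), yet 0 ≡ 0 (mod 30), not 2.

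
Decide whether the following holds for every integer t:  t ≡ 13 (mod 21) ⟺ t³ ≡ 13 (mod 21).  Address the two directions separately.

Only the forward implication holds.

[⇒] Suppose t ≡ 13 (mod 21). Write t = 21j + 13. Then (21j + 13)³ = 9261j³ + 17199j² + 10647j + 2197 = 21(441j³ + 819j² + 507j + 104) + 13, so t³ ≡ 13 (mod 21).

[⇐] This fails: take t = 10. Then 10³ = 1000 ≡ 13 (mod 21), yet 10 ≡ 10 (mod 21), not 13.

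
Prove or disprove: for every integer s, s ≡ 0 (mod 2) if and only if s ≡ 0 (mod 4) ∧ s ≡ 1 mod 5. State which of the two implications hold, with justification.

[⇒] This fails: s = 0 gives 0 ≡ 0 (mod 2) but 0 ≡ 0 (mod 5), so the conjunction on the right does not hold.

[⇐] Conversely, if s ≡ 0 (mod 4) and s ≡ 1 (mod 5), then by the Chinese remainder theorem s ≡ 16 (mod 20). Since 16 ≡ 0 (mod 2) and 2 ∣ 20, we get s ≡ 0 (mod 2).

Not equivalent: only (⇐) holds.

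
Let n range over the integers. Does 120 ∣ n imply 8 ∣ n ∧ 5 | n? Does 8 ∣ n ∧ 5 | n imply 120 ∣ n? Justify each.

(⇒) holds; (⇐) fails.

[⇒] If 120 ∣ n, write n = 120q. Since 120 = 15·8, n = 8·(15q), so 8 ∣ n; and since 120 = 24·5, n = 5·(24q), so 5 ∣ n.

[⇐] This fails: take n = 40. Both 8 ∣ 40 and 5 ∣ 40, yet 40 is not a multiple of 120 (since 40 = 0·120 + 40), so 120 ∤ 40.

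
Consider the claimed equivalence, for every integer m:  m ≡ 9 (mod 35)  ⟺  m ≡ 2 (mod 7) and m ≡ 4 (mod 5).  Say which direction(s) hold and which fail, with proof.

Equivalent; both directions hold.

(⇐) If m ≡ 2 (mod 7) and m ≡ 4 (mod 5), then by the Chinese remainder theorem m ≡ 9 (mod 35). This is exactly m ≡ 9 (mod 35).

(⇒) Suppose m ≡ 9 (mod 35); write m = 35j + 9. Since 7 ∣ 35, reducing mod 7 gives m ≡ 9 ≡ 2 (mod 7); since 5 ∣ 35, reducing mod 5 gives m ≡ 9 ≡ 4 (mod 5).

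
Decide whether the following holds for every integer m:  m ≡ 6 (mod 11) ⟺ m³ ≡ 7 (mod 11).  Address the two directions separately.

(⇒) Suppose m ≡ 6 (mod 11). Write m = 11j + 6. Then (11j + 6)³ = 1331j³ + 2178j² + 1188j + 216 = 11(121j³ + 198j² + 108j + 19) + 7, so m³ ≡ 7 (mod 11).

(⇐) Conversely, suppose m³ ≡ 7 (mod 11). The only residue r in {0, …, 10} with r³ ≡ 7 (mod 11) is r = 6, so m ≡ 6 (mod 11).

The biconditional holds.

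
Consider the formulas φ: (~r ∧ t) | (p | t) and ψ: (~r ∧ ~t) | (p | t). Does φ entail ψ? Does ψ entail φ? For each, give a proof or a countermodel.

Not equivalent: only (⇒) holds.

[⇒] Assume the antecedent. If t is true, (~r ∧ ~t) | (p | t) reduces to true regardless of the other variables. If t is false, the antecedent forces (t = F, r = F, p = T) or (t = F, r = T, p = T), and (~r ∧ ~t) | (p | t) holds there. Either way (~r ∧ ~t) | (p | t) holds.

[⇐] This fails. Under t = F, r = F, p = F, the left side is false but the right side is true.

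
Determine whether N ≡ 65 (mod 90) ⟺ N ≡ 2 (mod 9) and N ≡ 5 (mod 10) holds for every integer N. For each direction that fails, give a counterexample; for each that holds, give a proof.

(→) Suppose N ≡ 65 (mod 90); write N = 90j + 65. Since 9 ∣ 90, reducing mod 9 gives N ≡ 65 ≡ 2 (mod 9); since 10 ∣ 90, reducing mod 10 gives N ≡ 65 ≡ 5 (mod 10).

(←) Conversely, if N ≡ 2 (mod 9) and N ≡ 5 (mod 10), then by the Chinese remainder theorem N ≡ 65 (mod 90). This is exactly N ≡ 65 (mod 90).

Both implications hold.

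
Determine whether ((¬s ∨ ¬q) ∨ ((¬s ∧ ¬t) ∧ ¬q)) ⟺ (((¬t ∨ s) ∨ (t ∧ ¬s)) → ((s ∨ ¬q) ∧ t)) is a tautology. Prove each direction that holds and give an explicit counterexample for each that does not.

Forward direction. This fails. Under q = F, t = F, s = F, the left side is true but the right side is false.

Converse. This fails. Under q = T, t = T, s = T, the left side is false but the right side is true.

Neither direction holds.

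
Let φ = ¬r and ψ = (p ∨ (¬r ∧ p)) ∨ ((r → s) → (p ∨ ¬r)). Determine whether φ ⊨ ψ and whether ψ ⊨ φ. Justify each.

Only the forward direction holds.

Forward direction. Assume the antecedent. If p is true, the consequent reduces to true regardless of the other variables. If p is false, the antecedent forces (p = F, r = F, s = F) or (p = F, r = F, s = T), and the consequent holds there. Either way the consequent holds.

Converse. This fails. Under p = F, r = T, s = F, the left side is false but the right side is true.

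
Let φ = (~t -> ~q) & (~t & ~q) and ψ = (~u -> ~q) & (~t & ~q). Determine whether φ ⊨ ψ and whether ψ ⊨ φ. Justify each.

The biconditional holds.

[⇐] Assume the antecedent. If t is true, the antecedent cannot hold. If t is false, the antecedent forces (t = F, u = F, q = F) or (t = F, u = T, q = F), and (~t -> ~q) & (~t & ~q) holds there. Either way (~t -> ~q) & (~t & ~q) holds.

[⇒] Assume the antecedent. If t is true, the antecedent cannot hold. If t is false, the antecedent forces (t = F, u = F, q = F) or (t = F, u = T, q = F), and (~u -> ~q) & (~t & ~q) holds there. Either way (~u -> ~q) & (~t & ~q) holds.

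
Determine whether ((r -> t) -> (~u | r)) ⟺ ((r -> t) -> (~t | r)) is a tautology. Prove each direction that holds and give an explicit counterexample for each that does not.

[⇒] This fails. Under u = F, t = T, r = F, the left side is true but the right side is false.

[⇐] This fails. Under u = T, t = F, r = F, the left side is false but the right side is true.

(⇒) fails and (⇐) fails.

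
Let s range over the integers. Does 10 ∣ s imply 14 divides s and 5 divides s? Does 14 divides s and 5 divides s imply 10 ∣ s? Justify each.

The forward direction fails; the converse holds.

[⇒] This fails: take s = 10. Certainly 10 ∣ 10, but 14 ∤ 10.

[⇐] Suppose 14 ∣ s and 5 ∣ s. Any common multiple of 14 and 5 is a multiple of their lcm; here gcd(14, 5) = 1, so lcm(14, 5) = 14·5 = 70, so 70 ∣ s. Since 10 ∣ 70, it follows that 10 ∣ s.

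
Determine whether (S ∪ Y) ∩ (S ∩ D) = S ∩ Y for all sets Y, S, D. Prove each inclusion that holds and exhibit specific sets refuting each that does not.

Neither inclusion holds.

(⊆) This inclusion fails. Take Y = ∅, S = {1}, D = {1}; then 1 ∈ (S ∪ Y) ∩ (S ∩ D) but 1 ∉ S ∩ Y.

(⊇) This inclusion fails. Take Y = {1}, S = {1}, D = ∅; then 1 ∈ S ∩ Y but 1 ∉ (S ∪ Y) ∩ (S ∩ D).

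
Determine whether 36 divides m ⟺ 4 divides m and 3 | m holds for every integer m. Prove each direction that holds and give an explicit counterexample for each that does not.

The forward direction holds; the converse fails.

Forward direction. If 36 ∣ m, write m = 36q. Since 36 = 9·4, m = 4·(9q), so 4 ∣ m; and since 36 = 12·3, m = 3·(12q), so 3 ∣ m.

Converse. This fails: take m = 12. Both 4 ∣ 12 and 3 ∣ 12, yet 12 is not a multiple of 36 (since 12 = 0·36 + 12), so 36 ∤ 12.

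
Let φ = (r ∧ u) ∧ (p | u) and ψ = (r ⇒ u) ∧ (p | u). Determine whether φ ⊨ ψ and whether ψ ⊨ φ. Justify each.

(⇒) holds; (⇐) fails.

(⇒) Assume the antecedent. If u is true, (r ⇒ u) ∧ (p | u) reduces to true regardless of the other variables. If u is false, the antecedent cannot hold. Either way (r ⇒ u) ∧ (p | u) holds.

(⇐) This fails. Under u = T, r = F, p = F, the left side is false but the right side is true.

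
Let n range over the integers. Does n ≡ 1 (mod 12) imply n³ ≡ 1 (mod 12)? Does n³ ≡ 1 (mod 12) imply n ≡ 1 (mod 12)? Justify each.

Both directions hold.

Forward direction. Suppose n ≡ 1 (mod 12). Write n = 12j + 1. Then (12j + 1)³ = 1728j³ + 432j² + 36j + 1 = 12(144j³ + 36j² + 3j) + 1, so n³ ≡ 1 (mod 12).

Converse. Suppose n³ ≡ 1 (mod 12). The only residue r in {0, …, 11} with r³ ≡ 1 (mod 12) is r = 1, so n ≡ 1 (mod 12).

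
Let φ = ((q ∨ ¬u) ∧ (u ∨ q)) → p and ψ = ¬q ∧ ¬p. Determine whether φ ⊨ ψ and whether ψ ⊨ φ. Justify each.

(⇐) Assume the antecedent. If p is true, the antecedent cannot hold. If p is false, the antecedent forces (p = F, q = F, u = F) or (p = F, q = F, u = T), and ((q ∨ ¬u) ∧ (u ∨ q)) → p holds there. Either way ((q ∨ ¬u) ∧ (u ∨ q)) → p holds.

(⇒) This fails. Under p = T, q = F, u = F, the left side is true but the right side is false.

The forward direction fails; the converse holds.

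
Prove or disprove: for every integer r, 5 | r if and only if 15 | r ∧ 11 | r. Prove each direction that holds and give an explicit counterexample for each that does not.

Only the reverse direction holds.

(⇒) This fails: take r = 5. Certainly 5 ∣ 5, but 15 ∤ 5.

(⇐) Suppose 15 ∣ r and 11 ∣ r. Any common multiple of 15 and 11 is a multiple of their lcm; here gcd(15, 11) = 1, so lcm(15, 11) = 15·11 = 165, so 165 ∣ r. Since 5 ∣ 165, it follows that 5 ∣ r.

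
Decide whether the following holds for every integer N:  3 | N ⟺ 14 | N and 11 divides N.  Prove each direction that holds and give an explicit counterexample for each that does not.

Neither implication holds.

(⟹) This fails: take N = 3. Certainly 3 ∣ 3, but 14 ∤ 3.

(⟸) This fails: take N = 154. Both 14 ∣ 154 and 11 ∣ 154, yet 154 is not a multiple of 3 (since 154 = 51·3 + 1), so 3 ∤ 154.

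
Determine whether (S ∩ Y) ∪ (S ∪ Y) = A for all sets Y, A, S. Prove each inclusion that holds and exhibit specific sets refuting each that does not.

(⟹) This inclusion fails. Take Y = {1}, A = ∅, S = ∅; then 1 ∈ (S ∩ Y) ∪ (S ∪ Y) but 1 ∉ A.

(⟸) This inclusion fails. Take Y = ∅, A = {1}, S = ∅; then 1 ∈ A but 1 ∉ (S ∩ Y) ∪ (S ∪ Y).

Both inclusions fail.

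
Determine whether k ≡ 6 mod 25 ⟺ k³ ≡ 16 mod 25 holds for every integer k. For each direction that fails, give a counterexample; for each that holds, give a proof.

Both implications hold.

(⇒) Suppose k ≡ 6 mod 25. Write k = 25j + 6. Then (25j + 6)³ = 15625j³ + 11250j² + 2700j + 216 = 25(625j³ + 450j² + 108j + 8) + 16, so k³ ≡ 16 (mod 25).

(⇐) Conversely, suppose k³ ≡ 16 (mod 25). The only residue r in {0, …, 24} with r³ ≡ 16 (mod 25) is r = 6, so k ≡ 6 (mod 25).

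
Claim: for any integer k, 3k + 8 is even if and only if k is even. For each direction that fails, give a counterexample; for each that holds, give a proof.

(←) Suppose k is even; write k = 2j. Then 3k + 8 = 3·(2j) + 8 = 2·3j + 8, which is even.

(→) Suppose 3k + 8 is even. Since 3 is odd, 3k and k have the same parity, so 3k + 8 ≡ k + 8 (mod 2). As 8 is even, 3k + 8 is even exactly when k is even. Thus k is even.

Both directions hold; the statement is true.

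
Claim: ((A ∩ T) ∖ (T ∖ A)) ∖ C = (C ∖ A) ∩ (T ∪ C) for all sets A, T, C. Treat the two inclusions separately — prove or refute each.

(⊆) fails and (⊇) fails.

(⟹) This inclusion fails. Take A = {1}, T = {1}, C = ∅; then 1 ∈ ((A ∩ T) ∖ (T ∖ A)) ∖ C but 1 ∉ (C ∖ A) ∩ (T ∪ C).

(⟸) This inclusion fails. Take A = ∅, T = ∅, C = {1}; then 1 ∈ (C ∖ A) ∩ (T ∪ C) but 1 ∉ ((A ∩ T) ∖ (T ∖ A)) ∖ C.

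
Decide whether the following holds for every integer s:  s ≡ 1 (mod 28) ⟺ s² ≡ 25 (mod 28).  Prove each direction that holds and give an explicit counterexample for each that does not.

Forward direction. This fails: take s = 1. Then 1 ≡ 1 (mod 28), but 1² = 1 ≡ 1 (mod 28), not 25.

Converse. This fails: take s = 5. Then 5² = 25 ≡ 25 (mod 28), yet 5 ≡ 5 (mod 28), not 1.

Both directions fail.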